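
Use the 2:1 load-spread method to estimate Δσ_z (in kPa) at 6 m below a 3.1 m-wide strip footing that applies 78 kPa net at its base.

By the 2:1 method the load spreads at 1 horizontal : 2 vertical, so at depth z the loaded area has grown by z in each plan dimension:
Δσ = qB/(B+z) = 78×3.1/(3.1+6) = 26.571 kPa

Δσ_z ≈ 26.6 kPa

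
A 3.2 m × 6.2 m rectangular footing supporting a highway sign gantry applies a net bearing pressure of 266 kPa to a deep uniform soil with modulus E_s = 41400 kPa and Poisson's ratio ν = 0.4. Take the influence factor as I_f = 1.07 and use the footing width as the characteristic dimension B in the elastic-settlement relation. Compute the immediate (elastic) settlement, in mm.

S_e ≈ 18.5 mm

Immediate (elastic) settlement: S_e = q·B·(1−ν²)/E_s · I_f.
S_e = 266 × 3.2 × (1 − 0.4²) / 41400 × 1.07
    = 266 × 3.2 × 0.84 / 41400 × 1.07
    = 0.01848 m = 18.48 mm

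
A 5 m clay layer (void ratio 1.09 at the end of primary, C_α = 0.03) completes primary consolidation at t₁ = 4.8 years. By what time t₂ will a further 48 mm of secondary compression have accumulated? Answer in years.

S_s = C_α·H/(1+e_p)·log₁₀(t₂/t₁) ⇒ log₁₀(t₂/t₁) = S_s·(1+e_p)/(C_α·H).
log₁₀(t₂/t₁) = 0.048 × (1+1.09) / (0.03×5) = 0.6688
t₂ = t₁ × 10^0.6688 = 4.8 × 4.664 = 22.39 years

t₂ ≈ 22.4 years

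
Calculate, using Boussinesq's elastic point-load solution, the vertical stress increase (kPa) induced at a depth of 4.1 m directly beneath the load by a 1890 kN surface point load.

Boussinesq vertical stress below a point load on an elastic half-space:
Δσ_z = 3P/(2πz²) · [1 + (r/z)²]^(−5/2)
r/z = 0/4.1 = 0; [1+(r/z)²]^(−5/2) = 1.
Δσ_z = 3×1890/(2π×4.1²) × 1 = 53.683 × 1 = 53.68 kPa

Δσ_z ≈ 53.7 kPa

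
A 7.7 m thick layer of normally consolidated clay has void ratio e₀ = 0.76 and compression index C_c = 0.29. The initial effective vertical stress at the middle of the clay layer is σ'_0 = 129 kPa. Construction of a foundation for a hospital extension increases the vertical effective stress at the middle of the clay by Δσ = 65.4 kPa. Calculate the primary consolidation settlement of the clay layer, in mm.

Final effective stress: σ'_f = σ'_0 + Δσ = 129 + 65.4 = 194.4 kPa.
Normally consolidated clay, so the full stress increment lies on the virgin compression line:
S_c = C_c·H/(1+e₀)·log₁₀(σ'_f/σ'_0) = 0.29×7.7/(1+0.76)×log₁₀(194.4/129)
    = 1.2688 × 0.17811 = 0.226 m

S_c ≈ 226 mm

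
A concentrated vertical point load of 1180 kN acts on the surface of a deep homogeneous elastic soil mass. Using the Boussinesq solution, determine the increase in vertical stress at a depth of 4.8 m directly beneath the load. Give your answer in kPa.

Boussinesq vertical stress below a point load on an elastic half-space:
Δσ_z = 3P/(2πz²) · [1 + (r/z)²]^(−5/2)
r/z = 0/4.8 = 0; [1+(r/z)²]^(−5/2) = 1.
Δσ_z = 3×1180/(2π×4.8²) × 1 = 24.453 × 1 = 24.45 kPa

Δσ_z ≈ 24.5 kPa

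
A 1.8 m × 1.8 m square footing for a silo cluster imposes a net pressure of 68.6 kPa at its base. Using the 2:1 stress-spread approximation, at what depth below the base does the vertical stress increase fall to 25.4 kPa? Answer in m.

z ≈ 1.16 m

2:1 spreading — at depth z the loaded area has grown by z in each plan dimension:
qB²/(B+z)² = Δσ_z ⇒ z = B(√(q/Δσ_z) − 1) = 1.8×(√(68.6/25.4) − 1) = 1.158 m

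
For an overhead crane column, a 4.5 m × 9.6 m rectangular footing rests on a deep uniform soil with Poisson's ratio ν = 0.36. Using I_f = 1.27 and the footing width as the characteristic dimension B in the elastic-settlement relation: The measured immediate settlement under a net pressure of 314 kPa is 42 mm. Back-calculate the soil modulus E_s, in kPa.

E_s ≈ 37200 kPa

S_e = q·B·(1−ν²)/E_s · I_f  ⇒  E_s = q·B·(1−ν²)·I_f / S_e.
E_s = 314 × 4.5 × 0.8704 × 1.27 / 0.042 = 37190 kPa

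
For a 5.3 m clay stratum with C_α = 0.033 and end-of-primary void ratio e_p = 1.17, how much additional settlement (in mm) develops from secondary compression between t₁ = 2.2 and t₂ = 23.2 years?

Secondary compression: S_s = C_α·H/(1+e_p)·log₁₀(t₂/t₁)
S_s = 0.033×5.3/(1+1.17)×log₁₀(23.2/2.2)
    = 0.0806 × 1.023 = 0.08246 m

S_s ≈ 82.5 mm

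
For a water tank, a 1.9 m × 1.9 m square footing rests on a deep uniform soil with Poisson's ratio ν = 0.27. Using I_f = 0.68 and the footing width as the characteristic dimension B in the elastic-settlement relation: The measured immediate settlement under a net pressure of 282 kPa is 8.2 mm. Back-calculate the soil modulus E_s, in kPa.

S_e = q·B·(1−ν²)/E_s · I_f  ⇒  E_s = q·B·(1−ν²)·I_f / S_e.
E_s = 282 × 1.9 × 0.9271 × 0.68 / 0.0082 = 41190 kPa

E_s ≈ 41200 kPa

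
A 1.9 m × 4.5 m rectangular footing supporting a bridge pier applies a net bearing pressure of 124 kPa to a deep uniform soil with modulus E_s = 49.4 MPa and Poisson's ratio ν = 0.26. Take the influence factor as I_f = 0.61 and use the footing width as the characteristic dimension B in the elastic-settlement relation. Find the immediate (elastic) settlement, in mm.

Immediate (elastic) settlement: S_e = q·B·(1−ν²)/E_s · I_f.
E_s = 49.4 MPa = 49400 kPa.
S_e = 124 × 1.9 × (1 − 0.26²) / 49400 × 0.61
    = 124 × 1.9 × 0.9324 / 49400 × 0.61
    = 0.002713 m = 2.713 mm

S_e ≈ 2.71 mm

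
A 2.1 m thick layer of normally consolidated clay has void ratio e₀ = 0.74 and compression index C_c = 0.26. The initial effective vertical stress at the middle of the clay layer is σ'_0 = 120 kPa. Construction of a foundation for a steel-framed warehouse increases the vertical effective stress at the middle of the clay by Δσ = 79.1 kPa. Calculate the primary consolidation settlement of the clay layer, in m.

S_c ≈ 0.069 m

Final effective stress: σ'_f = σ'_0 + Δσ = 120 + 79.1 = 199.1 kPa.
Normally consolidated clay, so the full stress increment lies on the virgin compression line:
S_c = C_c·H/(1+e₀)·log₁₀(σ'_f/σ'_0) = 0.26×2.1/(1+0.74)×log₁₀(199.1/120)
    = 0.31379 × 0.21989 = 0.069 m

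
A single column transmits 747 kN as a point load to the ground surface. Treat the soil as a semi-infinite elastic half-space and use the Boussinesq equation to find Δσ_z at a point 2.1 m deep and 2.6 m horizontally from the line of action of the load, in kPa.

Δσ_z ≈ 7.92 kPa

Boussinesq vertical stress below a point load on an elastic half-space:
Δσ_z = 3P/(2πz²) · [1 + (r/z)²]^(−5/2)
r/z = 2.6/2.1 = 1.2381; [1+(r/z)²]^(−5/2) = 0.097941.
Δσ_z = 3×747/(2π×2.1²) × 0.097941 = 80.877 × 0.097941 = 7.921 kPa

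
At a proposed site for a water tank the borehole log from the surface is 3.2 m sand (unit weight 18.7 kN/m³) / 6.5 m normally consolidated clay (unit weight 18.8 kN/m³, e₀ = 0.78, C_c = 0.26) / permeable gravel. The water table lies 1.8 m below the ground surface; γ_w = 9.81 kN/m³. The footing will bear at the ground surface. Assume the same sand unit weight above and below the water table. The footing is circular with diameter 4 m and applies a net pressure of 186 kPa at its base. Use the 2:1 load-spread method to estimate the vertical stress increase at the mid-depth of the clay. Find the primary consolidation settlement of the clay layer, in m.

Mid-depth of clay below the ground surface: z = 3.2 + 6.5/2 = 6.45 m.
Total vertical stress at mid-clay: σ_v = 18.7×3.2 + 18.8×3.25 = 120.94 kPa.
Pore pressure: u = 9.81×(6.45 − 1.8) = 45.617 kPa.
Initial effective stress: σ'_0 = σ_v − u = 120.94 − 45.617 = 75.323 kPa.
Stress increase at mid-clay by the 2:1 spreading method:
Δσ ≈ qD²/(D+z)² = 186×4²/(4+6.45)² = 27.252 kPa
Final effective stress: σ'_f = σ'_0 + Δσ = 75.323 + 27.252 = 102.57 kPa.
Normally consolidated clay, so the full stress increment lies on the virgin compression line:
S_c = C_c·H/(1+e₀)·log₁₀(σ'_f/σ'_0) = 0.26×6.5/(1+0.78)×log₁₀(102.57/75.323)
    = 0.94944 × 0.13409 = 0.1273 m

S_c ≈ 0.127 m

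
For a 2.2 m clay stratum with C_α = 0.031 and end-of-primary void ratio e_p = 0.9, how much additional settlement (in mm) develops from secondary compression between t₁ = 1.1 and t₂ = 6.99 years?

S_s ≈ 28.8 mm

Secondary compression: S_s = C_α·H/(1+e_p)·log₁₀(t₂/t₁)
S_s = 0.031×2.2/(1+0.9)×log₁₀(6.99/1.1)
    = 0.03589 × 0.8031 = 0.02883 m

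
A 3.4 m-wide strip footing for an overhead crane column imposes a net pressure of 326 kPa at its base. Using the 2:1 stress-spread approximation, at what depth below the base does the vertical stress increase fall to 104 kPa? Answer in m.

z ≈ 7.26 m

2:1 spreading — at depth z the loaded area has grown by z in each plan dimension:
qB/(B+z) = Δσ_z ⇒ z = qB/Δσ_z − B = 326×3.4/104 − 3.4 = 7.258 m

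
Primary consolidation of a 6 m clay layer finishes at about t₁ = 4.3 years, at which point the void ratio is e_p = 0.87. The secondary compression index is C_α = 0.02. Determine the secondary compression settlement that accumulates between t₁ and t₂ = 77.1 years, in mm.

S_s ≈ 80.4 mm

Secondary compression: S_s = C_α·H/(1+e_p)·log₁₀(t₂/t₁)
S_s = 0.02×6/(1+0.87)×log₁₀(77.1/4.3)
    = 0.06417 × 1.254 = 0.08044 m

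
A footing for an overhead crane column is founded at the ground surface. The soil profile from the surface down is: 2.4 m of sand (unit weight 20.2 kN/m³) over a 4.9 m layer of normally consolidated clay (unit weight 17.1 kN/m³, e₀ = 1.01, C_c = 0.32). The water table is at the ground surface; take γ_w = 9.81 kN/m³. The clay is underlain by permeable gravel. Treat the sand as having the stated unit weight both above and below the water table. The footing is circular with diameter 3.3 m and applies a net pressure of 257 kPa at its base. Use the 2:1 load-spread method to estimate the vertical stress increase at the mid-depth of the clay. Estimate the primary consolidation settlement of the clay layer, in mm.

Mid-depth of clay below the ground surface: z = 2.4 + 4.9/2 = 4.85 m.
Total vertical stress at mid-clay: σ_v = 20.2×2.4 + 17.1×2.45 = 90.375 kPa.
Pore pressure: u = 9.81×(4.85 − 0) = 47.578 kPa.
Initial effective stress: σ'_0 = σ_v − u = 90.375 − 47.578 = 42.797 kPa.
Stress increase at mid-clay by the 2:1 spreading method:
Δσ ≈ qD²/(D+z)² = 257×3.3²/(3.3+4.85)² = 42.135 kPa
Final effective stress: σ'_f = σ'_0 + Δσ = 42.797 + 42.135 = 84.932 kPa.
Normally consolidated clay, so the full stress increment lies on the virgin compression line:
S_c = C_c·H/(1+e₀)·log₁₀(σ'_f/σ'_0) = 0.32×4.9/(1+1.01)×log₁₀(84.932/42.797)
    = 0.7801 × 0.29766 = 0.2322 m

S_c ≈ 232 mm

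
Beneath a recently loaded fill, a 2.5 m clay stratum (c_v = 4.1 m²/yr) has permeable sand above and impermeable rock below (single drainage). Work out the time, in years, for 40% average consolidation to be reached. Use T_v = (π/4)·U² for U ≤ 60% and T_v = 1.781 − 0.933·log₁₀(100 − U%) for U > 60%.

t ≈ 0.192 years

Drainage path length: H_d = H = 2.5 m (single drainage).
U ≤ 60%: T_v = (π/4)·U² = (π/4)×0.4² = 0.12566.
t = T_v·H_d²/c_v = 0.12566×2.5²/4.1 = 0.1916 years.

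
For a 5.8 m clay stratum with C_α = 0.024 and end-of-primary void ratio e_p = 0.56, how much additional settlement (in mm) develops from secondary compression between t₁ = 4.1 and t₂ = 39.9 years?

S_s ≈ 88.2 mm

Secondary compression: S_s = C_α·H/(1+e_p)·log₁₀(t₂/t₁)
S_s = 0.024×5.8/(1+0.56)×log₁₀(39.9/4.1)
    = 0.08923 × 0.9882 = 0.08818 m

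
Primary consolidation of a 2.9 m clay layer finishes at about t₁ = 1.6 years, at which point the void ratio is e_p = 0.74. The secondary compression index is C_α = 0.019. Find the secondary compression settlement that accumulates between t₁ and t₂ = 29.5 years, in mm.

S_s ≈ 40.1 mm

Secondary compression: S_s = C_α·H/(1+e_p)·log₁₀(t₂/t₁)
S_s = 0.019×2.9/(1+0.74)×log₁₀(29.5/1.6)
    = 0.03167 × 1.266 = 0.04008 m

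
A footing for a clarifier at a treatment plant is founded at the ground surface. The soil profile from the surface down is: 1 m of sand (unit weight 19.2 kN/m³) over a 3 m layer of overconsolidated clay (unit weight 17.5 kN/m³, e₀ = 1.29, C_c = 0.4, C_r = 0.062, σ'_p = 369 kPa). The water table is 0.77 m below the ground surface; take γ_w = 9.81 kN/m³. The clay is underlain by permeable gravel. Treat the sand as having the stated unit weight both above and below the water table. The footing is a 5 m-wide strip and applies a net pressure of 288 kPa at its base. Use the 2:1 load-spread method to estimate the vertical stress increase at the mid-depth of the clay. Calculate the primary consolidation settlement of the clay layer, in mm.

Mid-depth of clay below the ground surface: z = 1 + 3/2 = 2.5 m.
Total vertical stress at mid-clay: σ_v = 19.2×1 + 17.5×1.5 = 45.45 kPa.
Pore pressure: u = 9.81×(2.5 − 0.77) = 16.971 kPa.
Initial effective stress: σ'_0 = σ_v − u = 45.45 − 16.971 = 28.479 kPa.
Stress increase at mid-clay by the 2:1 spreading method:
Δσ = qB/(B+z) = 288×5/(5+2.5) = 192 kPa
Final effective stress: σ'_f = 28.479 + 192 = 220.48 kPa.
σ'_f = 220.48 ≤ σ'_p = 369 kPa, so the clay remains overconsolidated and only the recompression index applies:
S_c = C_r·H/(1+e₀)·log₁₀(σ'_f/σ'_0) = 0.062×3/2.29×log₁₀(220.48/28.479)
    = 0.08122 × 0.88884 = 0.07219 m

S_c ≈ 72.2 mm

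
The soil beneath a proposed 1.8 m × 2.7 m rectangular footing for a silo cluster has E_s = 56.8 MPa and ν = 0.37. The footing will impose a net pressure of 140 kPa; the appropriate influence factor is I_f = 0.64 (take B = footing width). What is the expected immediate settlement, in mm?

S_e ≈ 2.45 mm

Immediate (elastic) settlement: S_e = q·B·(1−ν²)/E_s · I_f.
E_s = 56.8 MPa = 56800 kPa.
S_e = 140 × 1.8 × (1 − 0.37²) / 56800 × 0.64
    = 140 × 1.8 × 0.8631 / 56800 × 0.64
    = 0.002451 m = 2.451 mm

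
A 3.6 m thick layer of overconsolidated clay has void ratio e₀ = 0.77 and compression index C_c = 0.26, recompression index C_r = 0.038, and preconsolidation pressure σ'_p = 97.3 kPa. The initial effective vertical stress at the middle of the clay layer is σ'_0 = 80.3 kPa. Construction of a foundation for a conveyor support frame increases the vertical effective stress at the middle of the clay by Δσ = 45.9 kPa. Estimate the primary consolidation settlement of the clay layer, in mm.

S_c ≈ 66.2 mm

Final effective stress: σ'_f = 80.3 + 45.9 = 126.2 kPa.
σ'_f = 126.2 > σ'_p = 97.3 kPa, so the stress path crosses the preconsolidation pressure — recompression up to σ'_p, then virgin compression beyond:
S_c = H/(1+e₀)·[C_r·log₁₀(σ'_p/σ'_0) + C_c·log₁₀(σ'_f/σ'_p)]
    = 3.6/1.77 × [0.038×log₁₀(97.3/80.3) + 0.26×log₁₀(126.2/97.3)]
    = 2.0339 × [0.0031691 + 0.029366] = 0.06617 m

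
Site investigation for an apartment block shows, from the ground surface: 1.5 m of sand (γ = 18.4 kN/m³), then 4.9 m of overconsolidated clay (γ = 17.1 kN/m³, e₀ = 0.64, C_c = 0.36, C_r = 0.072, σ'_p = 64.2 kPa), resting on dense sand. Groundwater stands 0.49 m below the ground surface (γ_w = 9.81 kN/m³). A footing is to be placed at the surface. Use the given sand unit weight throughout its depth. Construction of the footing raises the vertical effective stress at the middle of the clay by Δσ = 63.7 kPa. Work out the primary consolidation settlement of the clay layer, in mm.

S_c ≈ 259 mm

Mid-depth of clay below the ground surface: z = 1.5 + 4.9/2 = 3.95 m.
Total vertical stress at mid-clay: σ_v = 18.4×1.5 + 17.1×2.45 = 69.495 kPa.
Pore pressure: u = 9.81×(3.95 − 0.49) = 33.943 kPa.
Initial effective stress: σ'_0 = σ_v − u = 69.495 − 33.943 = 35.552 kPa.
Final effective stress: σ'_f = 35.552 + 63.7 = 99.252 kPa.
σ'_f = 99.252 > σ'_p = 64.2 kPa, so the stress path crosses the preconsolidation pressure — recompression up to σ'_p, then virgin compression beyond:
S_c = H/(1+e₀)·[C_r·log₁₀(σ'_p/σ'_0) + C_c·log₁₀(σ'_f/σ'_p)]
    = 4.9/1.64 × [0.072×log₁₀(64.2/35.552) + 0.36×log₁₀(99.252/64.2)]
    = 2.9878 × [0.01848 + 0.068114] = 0.2587 m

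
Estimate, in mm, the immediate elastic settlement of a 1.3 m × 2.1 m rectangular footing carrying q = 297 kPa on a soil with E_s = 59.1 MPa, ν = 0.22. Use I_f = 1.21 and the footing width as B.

S_e ≈ 7.52 mm

Immediate (elastic) settlement: S_e = q·B·(1−ν²)/E_s · I_f.
E_s = 59.1 MPa = 59100 kPa.
S_e = 297 × 1.3 × (1 − 0.22²) / 59100 × 1.21
    = 297 × 1.3 × 0.9516 / 59100 × 1.21
    = 0.007522 m = 7.522 mm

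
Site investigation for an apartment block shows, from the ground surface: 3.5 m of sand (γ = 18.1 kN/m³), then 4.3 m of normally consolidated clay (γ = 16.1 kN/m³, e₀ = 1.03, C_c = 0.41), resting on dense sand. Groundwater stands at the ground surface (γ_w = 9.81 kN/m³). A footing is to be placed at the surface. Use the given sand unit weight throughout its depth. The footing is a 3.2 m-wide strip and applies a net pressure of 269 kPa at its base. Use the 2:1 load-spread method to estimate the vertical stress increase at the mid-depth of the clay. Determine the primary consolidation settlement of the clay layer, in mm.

S_c ≈ 449 mm

Mid-depth of clay below the ground surface: z = 3.5 + 4.3/2 = 5.65 m.
Total vertical stress at mid-clay: σ_v = 18.1×3.5 + 16.1×2.15 = 97.965 kPa.
Pore pressure: u = 9.81×(5.65 − 0) = 55.427 kPa.
Initial effective stress: σ'_0 = σ_v − u = 97.965 − 55.427 = 42.538 kPa.
Stress increase at mid-clay by the 2:1 spreading method:
Δσ = qB/(B+z) = 269×3.2/(3.2+5.65) = 97.266 kPa
Final effective stress: σ'_f = σ'_0 + Δσ = 42.538 + 97.266 = 139.8 kPa.
Normally consolidated clay, so the full stress increment lies on the virgin compression line:
S_c = C_c·H/(1+e₀)·log₁₀(σ'_f/σ'_0) = 0.41×4.3/(1+1.03)×log₁₀(139.8/42.538)
    = 0.86847 × 0.51673 = 0.4488 m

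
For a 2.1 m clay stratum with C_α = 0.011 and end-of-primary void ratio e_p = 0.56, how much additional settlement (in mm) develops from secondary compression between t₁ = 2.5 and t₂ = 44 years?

Secondary compression: S_s = C_α·H/(1+e_p)·log₁₀(t₂/t₁)
S_s = 0.011×2.1/(1+0.56)×log₁₀(44/2.5)
    = 0.01481 × 1.246 = 0.01844 m

S_s ≈ 18.4 mm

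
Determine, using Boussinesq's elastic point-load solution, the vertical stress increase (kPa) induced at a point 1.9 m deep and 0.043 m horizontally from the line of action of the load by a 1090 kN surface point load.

Δσ_z ≈ 144 kPa

Boussinesq vertical stress below a point load on an elastic half-space:
Δσ_z = 3P/(2πz²) · [1 + (r/z)²]^(−5/2)
r/z = 0.043/1.9 = 0.022632; [1+(r/z)²]^(−5/2) = 0.99872.
Δσ_z = 3×1090/(2π×1.9²) × 0.99872 = 144.17 × 0.99872 = 144 kPa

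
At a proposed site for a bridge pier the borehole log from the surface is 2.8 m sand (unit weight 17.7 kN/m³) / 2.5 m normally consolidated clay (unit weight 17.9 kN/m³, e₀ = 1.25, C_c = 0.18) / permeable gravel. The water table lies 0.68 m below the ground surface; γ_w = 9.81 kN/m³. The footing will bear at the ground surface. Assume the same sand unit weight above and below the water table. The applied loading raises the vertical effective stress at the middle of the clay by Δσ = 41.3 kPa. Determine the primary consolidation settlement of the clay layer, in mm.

Mid-depth of clay below the ground surface: z = 2.8 + 2.5/2 = 4.05 m.
Total vertical stress at mid-clay: σ_v = 17.7×2.8 + 17.9×1.25 = 71.935 kPa.
Pore pressure: u = 9.81×(4.05 − 0.68) = 33.06 kPa.
Initial effective stress: σ'_0 = σ_v − u = 71.935 − 33.06 = 38.875 kPa.
Final effective stress: σ'_f = σ'_0 + Δσ = 38.875 + 41.3 = 80.175 kPa.
Normally consolidated clay, so the full stress increment lies on the virgin compression line:
S_c = C_c·H/(1+e₀)·log₁₀(σ'_f/σ'_0) = 0.18×2.5/(1+1.25)×log₁₀(80.175/38.875)
    = 0.2 × 0.31437 = 0.06287 m

S_c ≈ 62.9 mm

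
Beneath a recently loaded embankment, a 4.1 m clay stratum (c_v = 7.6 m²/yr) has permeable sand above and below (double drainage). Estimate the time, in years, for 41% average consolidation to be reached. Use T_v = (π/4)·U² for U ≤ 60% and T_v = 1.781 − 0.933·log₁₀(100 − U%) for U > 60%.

Drainage path length: H_d = H/2 = 2.05 m (double drainage).
U ≤ 60%: T_v = (π/4)·U² = (π/4)×0.41² = 0.13203.
t = T_v·H_d²/c_v = 0.13203×2.05²/7.6 = 0.07301 years.

t ≈ 0.073 years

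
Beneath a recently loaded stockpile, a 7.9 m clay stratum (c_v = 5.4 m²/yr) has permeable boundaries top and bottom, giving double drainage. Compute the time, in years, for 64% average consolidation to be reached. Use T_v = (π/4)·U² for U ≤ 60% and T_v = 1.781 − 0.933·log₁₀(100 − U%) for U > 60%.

Drainage path length: H_d = H/2 = 3.95 m (double drainage).
U > 60%: T_v = 1.781 − 0.933·log₁₀(100 − 64) = 0.32897.
t = T_v·H_d²/c_v = 0.32897×3.95²/5.4 = 0.9505 years.

t ≈ 0.951 years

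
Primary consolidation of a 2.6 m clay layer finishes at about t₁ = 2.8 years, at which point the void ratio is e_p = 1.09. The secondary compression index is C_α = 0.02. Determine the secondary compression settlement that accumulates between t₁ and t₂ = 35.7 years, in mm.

Secondary compression: S_s = C_α·H/(1+e_p)·log₁₀(t₂/t₁)
S_s = 0.02×2.6/(1+1.09)×log₁₀(35.7/2.8)
    = 0.02488 × 1.106 = 0.02751 m

S_s ≈ 27.5 mm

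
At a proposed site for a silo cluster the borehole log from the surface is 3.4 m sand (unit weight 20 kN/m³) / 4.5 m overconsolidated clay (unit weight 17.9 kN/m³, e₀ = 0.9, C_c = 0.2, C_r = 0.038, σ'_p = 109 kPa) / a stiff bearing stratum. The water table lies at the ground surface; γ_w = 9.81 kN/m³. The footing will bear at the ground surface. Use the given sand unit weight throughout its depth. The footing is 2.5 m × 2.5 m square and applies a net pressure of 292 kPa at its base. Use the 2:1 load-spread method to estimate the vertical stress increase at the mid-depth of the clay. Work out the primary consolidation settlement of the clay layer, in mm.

Mid-depth of clay below the ground surface: z = 3.4 + 4.5/2 = 5.65 m.
Total vertical stress at mid-clay: σ_v = 20×3.4 + 17.9×2.25 = 108.28 kPa.
Pore pressure: u = 9.81×(5.65 − 0) = 55.427 kPa.
Initial effective stress: σ'_0 = σ_v − u = 108.28 − 55.427 = 52.853 kPa.
Stress increase at mid-clay by the 2:1 spreading method:
Δσ = qBL/((B+z)(L+z)) = 292×2.5×2.5/((2.5+5.65)(2.5+5.65)) = 27.476 kPa
Final effective stress: σ'_f = 52.853 + 27.476 = 80.329 kPa.
σ'_f = 80.329 ≤ σ'_p = 109 kPa, so the clay remains overconsolidated and only the recompression index applies:
S_c = C_r·H/(1+e₀)·log₁₀(σ'_f/σ'_0) = 0.038×4.5/1.9×log₁₀(80.329/52.853)
    = 0.089999 × 0.1818 = 0.01636 m

S_c ≈ 16.4 mm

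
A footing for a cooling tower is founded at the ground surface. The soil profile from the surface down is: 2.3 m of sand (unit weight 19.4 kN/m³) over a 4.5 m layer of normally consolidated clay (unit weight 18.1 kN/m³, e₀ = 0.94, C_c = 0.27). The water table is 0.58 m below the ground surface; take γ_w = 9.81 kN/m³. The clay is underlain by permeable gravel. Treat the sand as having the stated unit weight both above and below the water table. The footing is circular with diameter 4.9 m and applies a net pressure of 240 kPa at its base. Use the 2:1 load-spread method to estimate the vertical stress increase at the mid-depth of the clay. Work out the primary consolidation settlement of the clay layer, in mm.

Mid-depth of clay below the ground surface: z = 2.3 + 4.5/2 = 4.55 m.
Total vertical stress at mid-clay: σ_v = 19.4×2.3 + 18.1×2.25 = 85.345 kPa.
Pore pressure: u = 9.81×(4.55 − 0.58) = 38.946 kPa.
Initial effective stress: σ'_0 = σ_v − u = 85.345 − 38.946 = 46.399 kPa.
Stress increase at mid-clay by the 2:1 spreading method:
Δσ ≈ qD²/(D+z)² = 240×4.9²/(4.9+4.55)² = 64.527 kPa
Final effective stress: σ'_f = σ'_0 + Δσ = 46.399 + 64.527 = 110.93 kPa.
Normally consolidated clay, so the full stress increment lies on the virgin compression line:
S_c = C_c·H/(1+e₀)·log₁₀(σ'_f/σ'_0) = 0.27×4.5/(1+0.94)×log₁₀(110.93/46.399)
    = 0.62629 × 0.37854 = 0.2371 m

S_c ≈ 237 mm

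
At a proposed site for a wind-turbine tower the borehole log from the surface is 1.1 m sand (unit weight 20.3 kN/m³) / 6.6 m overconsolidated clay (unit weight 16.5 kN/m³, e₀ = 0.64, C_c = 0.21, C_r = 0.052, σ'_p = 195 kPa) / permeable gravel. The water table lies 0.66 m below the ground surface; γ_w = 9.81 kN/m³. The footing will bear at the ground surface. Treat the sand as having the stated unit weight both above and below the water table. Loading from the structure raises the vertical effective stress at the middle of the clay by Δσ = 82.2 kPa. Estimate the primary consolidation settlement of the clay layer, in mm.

Mid-depth of clay below the ground surface: z = 1.1 + 6.6/2 = 4.4 m.
Total vertical stress at mid-clay: σ_v = 20.3×1.1 + 16.5×3.3 = 76.78 kPa.
Pore pressure: u = 9.81×(4.4 − 0.66) = 36.689 kPa.
Initial effective stress: σ'_0 = σ_v − u = 76.78 − 36.689 = 40.091 kPa.
Final effective stress: σ'_f = 40.091 + 82.2 = 122.29 kPa.
σ'_f = 122.29 ≤ σ'_p = 195 kPa, so the clay remains overconsolidated and only the recompression index applies:
S_c = C_r·H/(1+e₀)·log₁₀(σ'_f/σ'_0) = 0.052×6.6/1.64×log₁₀(122.29/40.091)
    = 0.20927 × 0.48434 = 0.1014 m

S_c ≈ 101 mm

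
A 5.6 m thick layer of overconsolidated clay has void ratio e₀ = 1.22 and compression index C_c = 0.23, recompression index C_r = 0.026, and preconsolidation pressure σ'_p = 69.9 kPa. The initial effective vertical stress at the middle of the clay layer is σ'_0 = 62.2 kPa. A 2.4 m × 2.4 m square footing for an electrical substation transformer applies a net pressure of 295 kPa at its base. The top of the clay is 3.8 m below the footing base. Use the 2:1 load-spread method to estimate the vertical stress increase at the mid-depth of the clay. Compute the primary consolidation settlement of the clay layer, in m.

S_c ≈ 0.0471 m

Mid-depth of clay below the footing base: z = 3.8 + 5.6/2 = 6.6 m.
Stress increase at mid-clay by the 2:1 spreading method:
Δσ = qBL/((B+z)(L+z)) = 295×2.4×2.4/((2.4+6.6)(2.4+6.6)) = 20.978 kPa
Final effective stress: σ'_f = 62.2 + 20.978 = 83.178 kPa.
σ'_f = 83.178 > σ'_p = 69.9 kPa, so the stress path crosses the preconsolidation pressure — recompression up to σ'_p, then virgin compression beyond:
S_c = H/(1+e₀)·[C_r·log₁₀(σ'_p/σ'_0) + C_c·log₁₀(σ'_f/σ'_p)]
    = 5.6/2.22 × [0.026×log₁₀(69.9/62.2) + 0.23×log₁₀(83.178/69.9)]
    = 2.5225 × [0.0013179 + 0.017372] = 0.04715 m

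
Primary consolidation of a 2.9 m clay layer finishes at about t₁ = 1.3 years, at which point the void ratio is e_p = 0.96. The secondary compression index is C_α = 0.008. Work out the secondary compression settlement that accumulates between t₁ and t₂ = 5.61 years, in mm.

Secondary compression: S_s = C_α·H/(1+e_p)·log₁₀(t₂/t₁)
S_s = 0.008×2.9/(1+0.96)×log₁₀(5.61/1.3)
    = 0.01184 × 0.635 = 0.007517 m

S_s ≈ 7.52 mm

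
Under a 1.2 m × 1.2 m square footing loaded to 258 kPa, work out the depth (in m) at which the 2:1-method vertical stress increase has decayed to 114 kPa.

z ≈ 0.605 m

2:1 spreading — at depth z the loaded area has grown by z in each plan dimension:
qB²/(B+z)² = Δσ_z ⇒ z = B(√(q/Δσ_z) − 1) = 1.2×(√(258/114) − 1) = 0.6053 m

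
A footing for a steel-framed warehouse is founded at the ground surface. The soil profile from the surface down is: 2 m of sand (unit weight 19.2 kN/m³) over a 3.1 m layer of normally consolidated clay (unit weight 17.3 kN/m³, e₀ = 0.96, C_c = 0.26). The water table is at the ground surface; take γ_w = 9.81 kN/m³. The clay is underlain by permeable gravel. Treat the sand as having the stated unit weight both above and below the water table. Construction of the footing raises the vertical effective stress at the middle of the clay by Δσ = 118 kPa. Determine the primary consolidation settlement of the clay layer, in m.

Mid-depth of clay below the ground surface: z = 2 + 3.1/2 = 3.55 m.
Total vertical stress at mid-clay: σ_v = 19.2×2 + 17.3×1.55 = 65.215 kPa.
Pore pressure: u = 9.81×(3.55 − 0) = 34.825 kPa.
Initial effective stress: σ'_0 = σ_v − u = 65.215 − 34.825 = 30.39 kPa.
Final effective stress: σ'_f = σ'_0 + Δσ = 30.39 + 118 = 148.39 kPa.
Normally consolidated clay, so the full stress increment lies on the virgin compression line:
S_c = C_c·H/(1+e₀)·log₁₀(σ'_f/σ'_0) = 0.26×3.1/(1+0.96)×log₁₀(148.39/30.39)
    = 0.41122 × 0.68867 = 0.2832 m

S_c ≈ 0.283 m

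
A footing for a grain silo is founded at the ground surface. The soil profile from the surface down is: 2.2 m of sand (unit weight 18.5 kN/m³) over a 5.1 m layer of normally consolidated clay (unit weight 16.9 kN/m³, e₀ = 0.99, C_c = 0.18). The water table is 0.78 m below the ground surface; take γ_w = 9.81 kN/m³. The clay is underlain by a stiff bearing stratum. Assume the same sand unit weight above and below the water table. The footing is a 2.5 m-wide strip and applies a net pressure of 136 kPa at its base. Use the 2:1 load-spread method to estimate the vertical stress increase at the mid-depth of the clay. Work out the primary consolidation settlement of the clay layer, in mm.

S_c ≈ 143 mm

Mid-depth of clay below the ground surface: z = 2.2 + 5.1/2 = 4.75 m.
Total vertical stress at mid-clay: σ_v = 18.5×2.2 + 16.9×2.55 = 83.795 kPa.
Pore pressure: u = 9.81×(4.75 − 0.78) = 38.946 kPa.
Initial effective stress: σ'_0 = σ_v − u = 83.795 − 38.946 = 44.849 kPa.
Stress increase at mid-clay by the 2:1 spreading method:
Δσ = qB/(B+z) = 136×2.5/(2.5+4.75) = 46.897 kPa
Final effective stress: σ'_f = σ'_0 + Δσ = 44.849 + 46.897 = 91.746 kPa.
Normally consolidated clay, so the full stress increment lies on the virgin compression line:
S_c = C_c·H/(1+e₀)·log₁₀(σ'_f/σ'_0) = 0.18×5.1/(1+0.99)×log₁₀(91.746/44.849)
    = 0.46131 × 0.31083 = 0.1434 m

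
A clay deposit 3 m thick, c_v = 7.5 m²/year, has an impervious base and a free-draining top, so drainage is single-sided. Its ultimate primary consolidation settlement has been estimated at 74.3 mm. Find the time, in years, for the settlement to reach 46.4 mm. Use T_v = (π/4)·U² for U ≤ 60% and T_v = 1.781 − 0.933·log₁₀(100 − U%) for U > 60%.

Drainage path length: H_d = H = 3 m (single drainage).
U = S(t)/S_ult = 46.4/74.3 = 0.6245.
U > 60%: T_v = 1.781 − 0.933·log₁₀(100 − 62.45) = 0.31188.
t = T_v·H_d²/c_v = 0.31188×3²/7.5 = 0.3743 years.

t ≈ 0.374 years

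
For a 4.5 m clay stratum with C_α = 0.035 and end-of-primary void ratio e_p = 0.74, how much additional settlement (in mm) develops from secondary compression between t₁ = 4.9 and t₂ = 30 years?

Secondary compression: S_s = C_α·H/(1+e_p)·log₁₀(t₂/t₁)
S_s = 0.035×4.5/(1+0.74)×log₁₀(30/4.9)
    = 0.09052 × 0.7869 = 0.07123 m

S_s ≈ 71.2 mm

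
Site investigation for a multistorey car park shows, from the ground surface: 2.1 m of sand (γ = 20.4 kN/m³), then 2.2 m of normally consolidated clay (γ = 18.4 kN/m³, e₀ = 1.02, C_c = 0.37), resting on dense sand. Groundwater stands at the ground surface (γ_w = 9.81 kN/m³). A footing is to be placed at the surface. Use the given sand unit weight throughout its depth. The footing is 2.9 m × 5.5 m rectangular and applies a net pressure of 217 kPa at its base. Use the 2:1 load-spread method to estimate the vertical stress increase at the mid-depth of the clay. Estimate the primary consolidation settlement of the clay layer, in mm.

Mid-depth of clay below the ground surface: z = 2.1 + 2.2/2 = 3.2 m.
Total vertical stress at mid-clay: σ_v = 20.4×2.1 + 18.4×1.1 = 63.08 kPa.
Pore pressure: u = 9.81×(3.2 − 0) = 31.392 kPa.
Initial effective stress: σ'_0 = σ_v − u = 63.08 − 31.392 = 31.688 kPa.
Stress increase at mid-clay by the 2:1 spreading method:
Δσ = qBL/((B+z)(L+z)) = 217×2.9×5.5/((2.9+3.2)(5.5+3.2)) = 65.219 kPa
Final effective stress: σ'_f = σ'_0 + Δσ = 31.688 + 65.219 = 96.907 kPa.
Normally consolidated clay, so the full stress increment lies on the virgin compression line:
S_c = C_c·H/(1+e₀)·log₁₀(σ'_f/σ'_0) = 0.37×2.2/(1+1.02)×log₁₀(96.907/31.688)
    = 0.40297 × 0.48546 = 0.1956 m

S_c ≈ 196 mm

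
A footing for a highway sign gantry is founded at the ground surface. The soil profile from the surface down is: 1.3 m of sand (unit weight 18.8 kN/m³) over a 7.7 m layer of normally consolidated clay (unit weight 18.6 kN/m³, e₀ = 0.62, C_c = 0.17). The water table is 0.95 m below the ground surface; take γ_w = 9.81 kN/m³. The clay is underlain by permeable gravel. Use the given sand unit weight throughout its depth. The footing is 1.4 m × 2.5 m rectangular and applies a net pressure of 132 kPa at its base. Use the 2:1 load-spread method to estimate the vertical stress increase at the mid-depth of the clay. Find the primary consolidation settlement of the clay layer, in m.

S_c ≈ 0.0545 m

Mid-depth of clay below the ground surface: z = 1.3 + 7.7/2 = 5.15 m.
Total vertical stress at mid-clay: σ_v = 18.8×1.3 + 18.6×3.85 = 96.05 kPa.
Pore pressure: u = 9.81×(5.15 − 0.95) = 41.202 kPa.
Initial effective stress: σ'_0 = σ_v − u = 96.05 − 41.202 = 54.848 kPa.
Stress increase at mid-clay by the 2:1 spreading method:
Δσ = qBL/((B+z)(L+z)) = 132×1.4×2.5/((1.4+5.15)(2.5+5.15)) = 9.2202 kPa
Final effective stress: σ'_f = σ'_0 + Δσ = 54.848 + 9.2202 = 64.068 kPa.
Normally consolidated clay, so the full stress increment lies on the virgin compression line:
S_c = C_c·H/(1+e₀)·log₁₀(σ'_f/σ'_0) = 0.17×7.7/(1+0.62)×log₁₀(64.068/54.848)
    = 0.80802 × 0.06748 = 0.05453 m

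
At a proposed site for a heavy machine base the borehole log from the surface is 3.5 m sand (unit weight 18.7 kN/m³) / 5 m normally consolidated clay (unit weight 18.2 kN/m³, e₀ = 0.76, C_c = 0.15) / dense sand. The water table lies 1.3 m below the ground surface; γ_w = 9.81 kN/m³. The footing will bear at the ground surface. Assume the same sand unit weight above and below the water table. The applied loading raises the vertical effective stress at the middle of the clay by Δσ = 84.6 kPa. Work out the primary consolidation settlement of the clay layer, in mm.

S_c ≈ 155 mm

Mid-depth of clay below the ground surface: z = 3.5 + 5/2 = 6 m.
Total vertical stress at mid-clay: σ_v = 18.7×3.5 + 18.2×2.5 = 110.95 kPa.
Pore pressure: u = 9.81×(6 − 1.3) = 46.107 kPa.
Initial effective stress: σ'_0 = σ_v − u = 110.95 − 46.107 = 64.843 kPa.
Final effective stress: σ'_f = σ'_0 + Δσ = 64.843 + 84.6 = 149.44 kPa.
Normally consolidated clay, so the full stress increment lies on the virgin compression line:
S_c = C_c·H/(1+e₀)·log₁₀(σ'_f/σ'_0) = 0.15×5/(1+0.76)×log₁₀(149.44/64.843)
    = 0.42614 × 0.3626 = 0.1545 m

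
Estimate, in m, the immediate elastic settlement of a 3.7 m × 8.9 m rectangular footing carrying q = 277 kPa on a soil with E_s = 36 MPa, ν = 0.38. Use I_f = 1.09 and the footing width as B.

S_e ≈ 0.0266 m

Immediate (elastic) settlement: S_e = q·B·(1−ν²)/E_s · I_f.
E_s = 36 MPa = 36000 kPa.
S_e = 277 × 3.7 × (1 − 0.38²) / 36000 × 1.09
    = 277 × 3.7 × 0.8556 / 36000 × 1.09
    = 0.02655 m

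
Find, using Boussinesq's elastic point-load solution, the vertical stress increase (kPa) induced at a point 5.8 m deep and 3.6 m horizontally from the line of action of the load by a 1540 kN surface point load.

Δσ_z ≈ 9.68 kPa

Boussinesq vertical stress below a point load on an elastic half-space:
Δσ_z = 3P/(2πz²) · [1 + (r/z)²]^(−5/2)
r/z = 3.6/5.8 = 0.62069; [1+(r/z)²]^(−5/2) = 0.44277.
Δσ_z = 3×1540/(2π×5.8²) × 0.44277 = 21.858 × 0.44277 = 9.678 kPa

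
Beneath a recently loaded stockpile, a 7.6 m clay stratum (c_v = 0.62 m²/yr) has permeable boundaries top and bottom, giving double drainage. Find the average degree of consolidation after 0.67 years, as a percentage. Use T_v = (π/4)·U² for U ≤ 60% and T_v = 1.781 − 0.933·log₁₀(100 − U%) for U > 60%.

U ≈ 19.1 %

Drainage path length: H_d = H/2 = 3.8 m (double drainage).
T_v = c_v·t/H_d² = 0.62×0.67/3.8² = 0.028767.
T_v = 0.028767 corresponds to the U ≤ 60% branch:
U = √(4T_v/π) = 0.1914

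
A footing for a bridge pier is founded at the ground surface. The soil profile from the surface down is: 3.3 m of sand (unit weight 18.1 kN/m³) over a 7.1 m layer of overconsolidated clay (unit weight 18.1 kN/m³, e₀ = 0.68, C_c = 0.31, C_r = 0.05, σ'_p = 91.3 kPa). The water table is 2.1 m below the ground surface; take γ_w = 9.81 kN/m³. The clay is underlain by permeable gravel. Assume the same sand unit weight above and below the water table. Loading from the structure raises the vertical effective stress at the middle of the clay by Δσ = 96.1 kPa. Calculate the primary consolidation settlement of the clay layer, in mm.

S_c ≈ 380 mm

Mid-depth of clay below the ground surface: z = 3.3 + 7.1/2 = 6.85 m.
Total vertical stress at mid-clay: σ_v = 18.1×3.3 + 18.1×3.55 = 123.98 kPa.
Pore pressure: u = 9.81×(6.85 − 2.1) = 46.598 kPa.
Initial effective stress: σ'_0 = σ_v − u = 123.98 − 46.598 = 77.382 kPa.
Final effective stress: σ'_f = 77.382 + 96.1 = 173.48 kPa.
σ'_f = 173.48 > σ'_p = 91.3 kPa, so the stress path crosses the preconsolidation pressure — recompression up to σ'_p, then virgin compression beyond:
S_c = H/(1+e₀)·[C_r·log₁₀(σ'_p/σ'_0) + C_c·log₁₀(σ'_f/σ'_p)]
    = 7.1/1.68 × [0.05×log₁₀(91.3/77.382) + 0.31×log₁₀(173.48/91.3)]
    = 4.2262 × [0.0035915 + 0.086421] = 0.3804 m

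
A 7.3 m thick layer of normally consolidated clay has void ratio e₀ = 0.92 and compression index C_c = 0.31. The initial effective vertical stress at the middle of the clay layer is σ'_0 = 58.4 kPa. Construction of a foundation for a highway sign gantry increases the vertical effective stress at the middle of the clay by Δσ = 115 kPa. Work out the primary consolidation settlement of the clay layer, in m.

Final effective stress: σ'_f = σ'_0 + Δσ = 58.4 + 115 = 173.4 kPa.
Normally consolidated clay, so the full stress increment lies on the virgin compression line:
S_c = C_c·H/(1+e₀)·log₁₀(σ'_f/σ'_0) = 0.31×7.3/(1+0.92)×log₁₀(173.4/58.4)
    = 1.1786 × 0.47264 = 0.5571 m

S_c ≈ 0.557 m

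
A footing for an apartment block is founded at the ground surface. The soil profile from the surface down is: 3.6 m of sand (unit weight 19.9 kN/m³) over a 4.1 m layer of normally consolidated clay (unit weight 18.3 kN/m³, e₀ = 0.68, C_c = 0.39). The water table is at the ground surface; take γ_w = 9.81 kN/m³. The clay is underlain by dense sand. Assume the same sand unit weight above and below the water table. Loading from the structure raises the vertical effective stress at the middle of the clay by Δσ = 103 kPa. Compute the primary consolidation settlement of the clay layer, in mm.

Mid-depth of clay below the ground surface: z = 3.6 + 4.1/2 = 5.65 m.
Total vertical stress at mid-clay: σ_v = 19.9×3.6 + 18.3×2.05 = 109.16 kPa.
Pore pressure: u = 9.81×(5.65 − 0) = 55.427 kPa.
Initial effective stress: σ'_0 = σ_v − u = 109.16 − 55.427 = 53.733 kPa.
Final effective stress: σ'_f = σ'_0 + Δσ = 53.733 + 103 = 156.73 kPa.
Normally consolidated clay, so the full stress increment lies on the virgin compression line:
S_c = C_c·H/(1+e₀)·log₁₀(σ'_f/σ'_0) = 0.39×4.1/(1+0.68)×log₁₀(156.73/53.733)
    = 0.95179 × 0.46491 = 0.4425 m

S_c ≈ 442 mm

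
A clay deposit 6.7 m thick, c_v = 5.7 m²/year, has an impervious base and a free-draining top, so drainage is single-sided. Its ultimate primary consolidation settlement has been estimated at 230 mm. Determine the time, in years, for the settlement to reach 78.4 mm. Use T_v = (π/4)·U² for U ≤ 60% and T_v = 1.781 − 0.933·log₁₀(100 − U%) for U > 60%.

t ≈ 0.719 years

Drainage path length: H_d = H = 6.7 m (single drainage).
U = S(t)/S_ult = 78.4/230 = 0.3409.
U ≤ 60%: T_v = (π/4)·U² = (π/4)×0.34087² = 0.091257.
t = T_v·H_d²/c_v = 0.091257×6.7²/5.7 = 0.7187 years.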